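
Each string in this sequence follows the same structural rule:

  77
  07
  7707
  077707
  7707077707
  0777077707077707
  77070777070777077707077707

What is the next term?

077707770707770777070777070777077707077707

From term 3 onward, concatenate the second-to-last term with the last: 77·07 = 7707, 07·7707 = 077707, …
So term 8 is 0777077707077707·77070777070777077707077707.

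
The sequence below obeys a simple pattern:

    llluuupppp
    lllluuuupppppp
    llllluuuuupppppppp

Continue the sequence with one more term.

lllllluuuuuupppppppppp

Reading off run lengths: l runs 3, 4, 5; u runs 3, 4, 5; p runs 4, 6, 8 — each is linear in n, where the shown terms are n = 2, 3, 4.
Setting n = 5 gives 6, 6, 10 characters in each block.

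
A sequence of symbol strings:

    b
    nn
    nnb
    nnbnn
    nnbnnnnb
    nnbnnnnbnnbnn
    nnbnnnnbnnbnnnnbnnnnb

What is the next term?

Each term (from the third on) is the previous term followed by the one before it: term 3 = nn·b = nnb.
Continuing: nnbnnnnbnnbnnnnbnnnnb · nnbnnnnbnnbnn gives term 8.

nnbnnnnbnnbnnnnbnnnnbnnbnnnnbnnbnn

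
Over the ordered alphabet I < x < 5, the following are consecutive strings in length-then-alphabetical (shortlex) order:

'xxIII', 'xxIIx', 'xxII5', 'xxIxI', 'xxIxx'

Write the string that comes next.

xxIx5

The successor of xxIxx increments the rightmost position that isn't already 5 and resets every position after it to I.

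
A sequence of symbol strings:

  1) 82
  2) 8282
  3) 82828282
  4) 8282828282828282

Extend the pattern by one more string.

Every step duplicates the string.
So the next term is two copies of 8282828282828282.

82828282828282828282828282828282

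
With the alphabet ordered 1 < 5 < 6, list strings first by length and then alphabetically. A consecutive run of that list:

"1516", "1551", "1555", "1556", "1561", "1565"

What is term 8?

1611

Stepping forward 2 times from 1565: 1565 → 1566, then the target.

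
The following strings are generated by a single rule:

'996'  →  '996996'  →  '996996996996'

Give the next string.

996996996996996996996996

s(k+1) = s(k)·s(k) — each term doubles the last.
One more doubling of 996996996996 gives the answer.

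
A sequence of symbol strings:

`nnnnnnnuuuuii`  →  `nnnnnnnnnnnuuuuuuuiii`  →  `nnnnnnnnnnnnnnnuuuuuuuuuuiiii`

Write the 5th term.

Each string has the form n^{4n-1} u^{3n-2} i^{n}, where the shown terms are n = 2, 3, 4.
Setting n = 6 gives 23, 16, 6 characters in each block.

nnnnnnnnnnnnnnnnnnnnnnnuuuuuuuuuuuuuuuuiiiiii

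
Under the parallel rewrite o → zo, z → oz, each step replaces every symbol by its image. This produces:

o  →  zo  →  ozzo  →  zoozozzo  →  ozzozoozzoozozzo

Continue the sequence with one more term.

Rewriting the 16 symbols of ozzozoozzoozozzo one by one yields zo oz oz zo oz zo zo oz oz zo zo oz zo oz oz zo; concatenated:

zoozozzoozzozoozozzozoozzoozozzo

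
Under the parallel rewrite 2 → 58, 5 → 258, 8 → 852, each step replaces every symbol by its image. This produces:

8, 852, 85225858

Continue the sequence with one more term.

Apply φ to 85225858 symbol by symbol: 8→852, 5→258, 2→58, 2→58, 5→258, 8→852, 5→258, 8→852; joined: 852 258 58 58 258 852 258 852.

8522585858258852258852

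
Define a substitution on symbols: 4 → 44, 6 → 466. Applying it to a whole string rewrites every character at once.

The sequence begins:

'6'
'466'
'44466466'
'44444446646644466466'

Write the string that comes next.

Applying the rule to each of the 20 symbols of 44444446646644466466 gives the pieces 44 44 44 44 44 44 44 466 466 44 466 466 44 44 44 466 466 44 466 466, which concatenate to the answer.

444444444444444664664446646644444446646644466466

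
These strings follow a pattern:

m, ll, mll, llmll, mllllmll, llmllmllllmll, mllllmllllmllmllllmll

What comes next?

From term 3 onward, concatenate the second-to-last term with the last: m·ll = mll, ll·mll = llmll, …
Continuing: llmllmllllmll · mllllmllllmllmllllmll gives term 8.

llmllmllllmllmllllmllllmllmllllmll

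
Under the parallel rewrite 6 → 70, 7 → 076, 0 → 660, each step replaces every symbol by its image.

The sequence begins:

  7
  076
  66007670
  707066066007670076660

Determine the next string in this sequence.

Applying the rule to each of the 21 symbols of 707066066007670076660 gives the pieces 076 660 076 660 70 70 660 70 70 660 660 076 70 076 660 660 076 70 70 70 660, which concatenate to the answer.

0766600766607070660707066066007670076660660076707070660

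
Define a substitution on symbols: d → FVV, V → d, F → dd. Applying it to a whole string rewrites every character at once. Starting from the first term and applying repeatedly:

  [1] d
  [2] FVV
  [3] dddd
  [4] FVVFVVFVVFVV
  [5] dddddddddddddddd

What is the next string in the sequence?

Rewriting the 16 symbols of dddddddddddddddd one by one yields FVV FVV FVV FVV FVV FVV FVV FVV FVV FVV FVV FVV FVV FVV FVV FVV; concatenated:

FVVFVVFVVFVVFVVFVVFVVFVVFVVFVVFVVFVVFVVFVVFVVFVV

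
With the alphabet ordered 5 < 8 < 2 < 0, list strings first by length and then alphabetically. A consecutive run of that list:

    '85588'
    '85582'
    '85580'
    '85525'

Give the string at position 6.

Stepping forward 2 times from 85525: 85525 → 85528, then the target.

85522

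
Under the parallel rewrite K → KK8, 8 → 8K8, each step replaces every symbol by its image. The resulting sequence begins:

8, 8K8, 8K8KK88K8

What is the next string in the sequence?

8K8KK88K8KK8KK88K88K8KK88K8

Expanding 8K8KK88K8: 8→8K8, K→KK8, 8→8K8, K→KK8, K→KK8, 8→8K8, 8→8K8, K→KK8, 8→8K8. Concatenated: 8K8 KK8 8K8 KK8 KK8 8K8 8K8 KK8 8K8.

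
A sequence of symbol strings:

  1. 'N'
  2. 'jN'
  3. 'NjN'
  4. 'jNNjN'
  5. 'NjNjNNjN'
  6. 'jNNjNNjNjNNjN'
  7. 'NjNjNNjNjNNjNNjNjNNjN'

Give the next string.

jNNjNNjNjNNjNNjNjNNjNjNNjNNjNjNNjN

This is a Fibonacci-style word recurrence s(k) = s(k−2)·s(k−1): e.g. N·jN = NjN.
So term 8 is jNNjNNjNjNNjN·NjNjNNjNjNNjNNjNjNNjN.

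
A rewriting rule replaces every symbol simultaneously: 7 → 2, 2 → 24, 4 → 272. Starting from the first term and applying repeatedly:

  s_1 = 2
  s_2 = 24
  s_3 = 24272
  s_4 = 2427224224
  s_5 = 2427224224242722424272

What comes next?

Applying the rule to each of the 22 symbols of 2427224224242722424272 gives the pieces 24 272 24 2 24 24 272 24 24 272 24 272 24 2 24 24 272 24 272 24 2 24, which concatenate to the answer.

24272242242427224242722427224224242722427224224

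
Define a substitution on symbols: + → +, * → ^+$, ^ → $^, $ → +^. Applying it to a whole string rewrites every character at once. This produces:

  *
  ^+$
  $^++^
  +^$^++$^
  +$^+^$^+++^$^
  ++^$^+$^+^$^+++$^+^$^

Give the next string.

φ(++^$^+$^+^$^+++$^+^$^) expands symbol-by-symbol to + + $^ +^ $^ + +^ $^ + $^ +^ $^ + + + +^ $^ + $^ +^ $^; joining the 21 pieces gives the next term.

++$^+^$^++^$^+$^+^$^++++^$^+$^+^$^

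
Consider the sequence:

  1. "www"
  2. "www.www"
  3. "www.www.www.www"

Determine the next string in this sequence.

Every step duplicates the string with '.' between the halves.
So the next term is two copies of www.www.www.www with '.' between the halves.

www.www.www.www.www.www.www.www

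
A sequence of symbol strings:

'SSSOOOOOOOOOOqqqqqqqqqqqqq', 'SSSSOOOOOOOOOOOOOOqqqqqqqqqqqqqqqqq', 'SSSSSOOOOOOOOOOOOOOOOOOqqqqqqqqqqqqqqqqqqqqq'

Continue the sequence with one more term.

SSSSSSOOOOOOOOOOOOOOOOOOOOOOqqqqqqqqqqqqqqqqqqqqqqqqq

The n-th term is n S's then 4n-2 O's then 4n+1 q's, where the shown terms are n = 3, 4, 5.
At n = 6 the blocks have lengths 6, 22, 25.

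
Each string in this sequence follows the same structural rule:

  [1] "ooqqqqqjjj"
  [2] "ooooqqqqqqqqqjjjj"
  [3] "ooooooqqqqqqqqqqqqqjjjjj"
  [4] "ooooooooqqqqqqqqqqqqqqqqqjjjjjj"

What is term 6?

ooooooooooooqqqqqqqqqqqqqqqqqqqqqqqqqjjjjjjjj

Each string has the form o^{2n} q^{4n+1} j^{n+2} (n = 1, 2, …).
At n = 6 the blocks have lengths 12, 25, 8.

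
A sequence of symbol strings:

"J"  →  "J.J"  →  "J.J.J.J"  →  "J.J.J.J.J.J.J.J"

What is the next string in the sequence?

s(k+1) = s(k)·.·s(k) — each term doubles the last with '.' between the halves.
One more doubling of J.J.J.J.J.J.J.J gives the answer.

J.J.J.J.J.J.J.J.J.J.J.J.J.J.J.J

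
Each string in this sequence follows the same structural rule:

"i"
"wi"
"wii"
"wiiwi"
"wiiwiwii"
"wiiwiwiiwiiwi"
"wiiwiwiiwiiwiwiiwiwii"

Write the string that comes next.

From term 3 onward, concatenate the last term with the second-to-last: wi·i = wii, wii·wi = wiiwi, …
The next term joins wiiwiwiiwiiwiwiiwiwii and wiiwiwiiwiiwi.

wiiwiwiiwiiwiwiiwiwiiwiiwiwiiwiiwi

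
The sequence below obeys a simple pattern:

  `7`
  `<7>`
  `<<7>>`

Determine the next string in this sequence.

Each term wraps the previous one in < on the left and > on the right.
Applying this once more to <<7>>:

<<<7>>>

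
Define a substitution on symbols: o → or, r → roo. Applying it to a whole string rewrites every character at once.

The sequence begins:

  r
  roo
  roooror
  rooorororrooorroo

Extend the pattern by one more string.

Applying the rule to each of the 17 symbols of rooorororrooorroo gives the pieces roo or or or roo or roo or roo roo or or or roo roo or or, which concatenate to the answer.

rooorororrooorrooorroorooorororrooroooror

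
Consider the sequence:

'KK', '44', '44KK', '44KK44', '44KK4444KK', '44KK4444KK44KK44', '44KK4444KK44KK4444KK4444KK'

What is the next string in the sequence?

This is a Fibonacci-style word recurrence s(k) = s(k−1)·s(k−2): e.g. 44·KK = 44KK.
So term 8 is 44KK4444KK44KK4444KK4444KK·44KK4444KK44KK44.

44KK4444KK44KK4444KK4444KK44KK4444KK44KK44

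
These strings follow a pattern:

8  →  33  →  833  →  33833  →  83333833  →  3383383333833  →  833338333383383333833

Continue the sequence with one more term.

This is a Fibonacci-style word recurrence s(k) = s(k−2)·s(k−1): e.g. 8·33 = 833.
The next term joins 3383383333833 and 833338333383383333833.

3383383333833833338333383383333833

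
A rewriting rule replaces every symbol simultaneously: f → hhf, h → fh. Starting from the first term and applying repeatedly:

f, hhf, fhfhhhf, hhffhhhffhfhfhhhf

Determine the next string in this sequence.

fhfhhhfhhffhfhfhhhfhhffhhhffhhhffhfhfhhhf

Applying the rule to each of the 17 symbols of hhffhhhffhfhfhhhf gives the pieces fh fh hhf hhf fh fh fh hhf hhf fh hhf fh hhf fh fh fh hhf, which concatenate to the answer.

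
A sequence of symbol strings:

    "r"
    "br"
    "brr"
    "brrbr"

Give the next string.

This is a Fibonacci-style word recurrence s(k) = s(k−1)·s(k−2): e.g. br·r = brr.
Continuing: brrbr · brr gives term 5.

brrbrbrr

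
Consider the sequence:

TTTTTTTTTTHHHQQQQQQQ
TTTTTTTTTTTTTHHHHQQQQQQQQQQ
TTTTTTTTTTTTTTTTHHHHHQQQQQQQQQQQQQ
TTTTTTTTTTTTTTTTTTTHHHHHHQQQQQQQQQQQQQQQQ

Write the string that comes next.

TTTTTTTTTTTTTTTTTTTTTTHHHHHHHQQQQQQQQQQQQQQQQQQQ

Term n consists of 3n+1 T's, followed by n H's, followed by 3n-2 Q's, where the shown terms are n = 3, 4, 5, 6.
At n = 7 the blocks have lengths 22, 7, 19.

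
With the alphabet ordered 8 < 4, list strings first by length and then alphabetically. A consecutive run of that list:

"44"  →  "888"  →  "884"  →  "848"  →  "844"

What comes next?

488

Find the rightmost character of 844 below 4, bump it to the next letter, and reset everything to its right to 8.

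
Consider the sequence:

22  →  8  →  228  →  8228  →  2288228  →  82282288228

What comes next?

Each term (from the third on) is the two preceding terms concatenated in order: term 3 = 22·8 = 228.
So term 7 is 2288228·82282288228.

228822882282288228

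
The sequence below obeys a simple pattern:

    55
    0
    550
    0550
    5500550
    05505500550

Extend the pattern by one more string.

From term 3 onward, concatenate the second-to-last term with the last: 55·0 = 550, 0·550 = 0550, …
Continuing: 5500550 · 05505500550 gives term 7.

550055005505500550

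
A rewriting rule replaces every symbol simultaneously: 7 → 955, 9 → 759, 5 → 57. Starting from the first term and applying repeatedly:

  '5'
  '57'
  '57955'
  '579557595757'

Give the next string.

Apply φ to 579557595757 symbol by symbol: 5→57, 7→955, 9→759, 5→57, 5→57, 7→955, 5→57, 9→759, 5→57, 7→955, 5→57, 7→955; joined: 57 955 759 57 57 955 57 759 57 955 57 955.

579557595757955577595795557955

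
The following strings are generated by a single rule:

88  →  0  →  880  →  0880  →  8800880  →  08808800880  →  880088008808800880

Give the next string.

08808800880880088008808800880

Each term (from the third on) is the two preceding terms concatenated in order: term 3 = 88·0 = 880.
Continuing: 08808800880 · 880088008808800880 gives term 8.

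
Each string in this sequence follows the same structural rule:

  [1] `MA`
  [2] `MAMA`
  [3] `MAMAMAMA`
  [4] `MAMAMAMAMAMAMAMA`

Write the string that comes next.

s(k+1) = s(k)·s(k) — each term doubles the last.
Doubling MAMAMAMAMAMAMAMA:

MAMAMAMAMAMAMAMAMAMAMAMAMAMAMAMA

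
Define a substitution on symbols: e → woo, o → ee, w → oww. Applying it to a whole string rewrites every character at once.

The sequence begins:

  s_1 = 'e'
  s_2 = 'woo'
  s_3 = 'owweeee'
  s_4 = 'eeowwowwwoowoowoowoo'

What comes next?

woowooeeowwowweeowwowwowweeeeowweeeeowweeeeowweeee

φ(eeowwowwwoowoowoowoo) expands symbol-by-symbol to woo woo ee oww oww ee oww oww oww ee ee oww ee ee oww ee ee oww ee ee; joining the 20 pieces gives the next term.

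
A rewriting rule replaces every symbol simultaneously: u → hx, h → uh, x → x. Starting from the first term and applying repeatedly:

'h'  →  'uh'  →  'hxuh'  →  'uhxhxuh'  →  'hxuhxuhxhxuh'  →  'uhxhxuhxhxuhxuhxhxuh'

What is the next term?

hxuhxuhxhxuhxuhxhxuhxhxuhxuhxhxuh

Applying the rule to each of the 20 symbols of uhxhxuhxhxuhxuhxhxuh gives the pieces hx uh x uh x hx uh x uh x hx uh x hx uh x uh x hx uh, which concatenate to the answer.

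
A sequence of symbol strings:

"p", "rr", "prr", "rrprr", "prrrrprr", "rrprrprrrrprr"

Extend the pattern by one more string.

Each term (from the third on) is the two preceding terms concatenated in order: term 3 = p·rr = prr.
Continuing: prrrrprr · rrprrprrrrprr gives term 7.

prrrrprrrrprrprrrrprr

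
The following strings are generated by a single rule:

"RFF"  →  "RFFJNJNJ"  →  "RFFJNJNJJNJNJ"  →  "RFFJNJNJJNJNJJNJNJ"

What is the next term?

The strings grow by a fixed suffix JNJNJ each time.
One more step from RFFJNJNJJNJNJJNJNJ gives the answer.

RFFJNJNJJNJNJJNJNJJNJNJ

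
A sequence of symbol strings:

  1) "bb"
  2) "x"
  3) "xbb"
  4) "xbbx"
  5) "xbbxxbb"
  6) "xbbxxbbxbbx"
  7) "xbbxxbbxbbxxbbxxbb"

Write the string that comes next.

xbbxxbbxbbxxbbxxbbxbbxxbbxbbx

From term 3 onward, concatenate the last term with the second-to-last: x·bb = xbb, xbb·x = xbbx, …
So term 8 is xbbxxbbxbbxxbbxxbb·xbbxxbbxbbx.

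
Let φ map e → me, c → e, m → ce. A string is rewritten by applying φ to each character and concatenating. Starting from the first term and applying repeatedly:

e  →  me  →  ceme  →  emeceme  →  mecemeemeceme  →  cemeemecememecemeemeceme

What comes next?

emecememecemeemecemecemeemecememecemeemeceme

φ(cemeemecememecemeemeceme) expands symbol-by-symbol to e me ce me me ce me e me ce me ce me e me ce me me ce me e me ce me; joining the 24 pieces gives the next term.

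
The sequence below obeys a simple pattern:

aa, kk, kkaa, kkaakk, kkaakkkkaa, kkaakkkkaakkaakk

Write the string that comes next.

This is a Fibonacci-style word recurrence s(k) = s(k−1)·s(k−2): e.g. kk·aa = kkaa.
So term 7 is kkaakkkkaakkaakk·kkaakkkkaa.

kkaakkkkaakkaakkkkaakkkkaa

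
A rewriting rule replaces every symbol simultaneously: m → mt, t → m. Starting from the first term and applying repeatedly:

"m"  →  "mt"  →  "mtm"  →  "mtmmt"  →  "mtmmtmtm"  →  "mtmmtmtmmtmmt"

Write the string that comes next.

mtmmtmtmmtmmtmtmmtmtm

Applying the rule to each of the 13 symbols of mtmmtmtmmtmmt gives the pieces mt m mt mt m mt m mt mt m mt mt m, which concatenate to the answer.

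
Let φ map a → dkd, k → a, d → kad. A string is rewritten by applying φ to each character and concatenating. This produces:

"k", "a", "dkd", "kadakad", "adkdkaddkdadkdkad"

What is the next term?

Applying the rule to each of the 17 symbols of adkdkaddkdadkdkad gives the pieces dkd kad a kad a dkd kad kad a kad dkd kad a kad a dkd kad, which concatenate to the answer.

dkdkadakadadkdkadkadakaddkdkadakadadkdkad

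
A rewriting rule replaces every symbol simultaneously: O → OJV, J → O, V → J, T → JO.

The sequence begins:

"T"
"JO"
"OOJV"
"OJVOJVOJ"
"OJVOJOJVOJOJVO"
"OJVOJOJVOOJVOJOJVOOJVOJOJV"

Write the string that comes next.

φ(OJVOJOJVOOJVOJOJVOOJVOJOJV) expands symbol-by-symbol to OJV O J OJV O OJV O J OJV OJV O J OJV O OJV O J OJV OJV O J OJV O OJV O J; joining the 26 pieces gives the next term.

OJVOJOJVOOJVOJOJVOJVOJOJVOOJVOJOJVOJVOJOJVOOJVOJ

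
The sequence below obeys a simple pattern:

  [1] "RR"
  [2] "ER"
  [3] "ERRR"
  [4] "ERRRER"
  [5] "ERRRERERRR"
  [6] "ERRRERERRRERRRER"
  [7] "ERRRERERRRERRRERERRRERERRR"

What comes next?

ERRRERERRRERRRERERRRERERRRERRRERERRRERRRER

Each term (from the third on) is the previous term followed by the one before it: term 3 = ER·RR = ERRR.
Continuing: ERRRERERRRERRRERERRRERERRR · ERRRERERRRERRRER gives term 8.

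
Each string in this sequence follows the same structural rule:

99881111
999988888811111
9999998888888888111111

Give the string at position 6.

9999999999998888888888888888888888111111111

Term n consists of 2n 9's, followed by 4n-2 8's, followed by n+3 1's (n = 1, 2, …).
For term 6, n = 6, so the run lengths are 12, 22, 9.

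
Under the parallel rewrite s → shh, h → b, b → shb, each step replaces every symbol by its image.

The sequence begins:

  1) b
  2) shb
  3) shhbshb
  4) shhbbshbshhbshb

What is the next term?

shhbbshbshbshhbshbshhbbshbshhbshb

φ(shhbbshbshhbshb) expands symbol-by-symbol to shh b b shb shb shh b shb shh b b shb shh b shb; joining the 15 pieces gives the next term.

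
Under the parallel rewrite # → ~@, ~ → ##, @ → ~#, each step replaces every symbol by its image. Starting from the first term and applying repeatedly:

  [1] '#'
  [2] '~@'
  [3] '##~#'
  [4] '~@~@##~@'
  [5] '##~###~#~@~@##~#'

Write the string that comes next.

Applying the rule to each of the 16 symbols of ##~###~#~@~@##~# gives the pieces ~@ ~@ ## ~@ ~@ ~@ ## ~@ ## ~# ## ~# ~@ ~@ ## ~@, which concatenate to the answer.

~@~@##~@~@~@##~@##~###~#~@~@##~@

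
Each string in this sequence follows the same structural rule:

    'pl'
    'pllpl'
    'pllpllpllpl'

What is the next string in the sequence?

pllpllpllpllpllpllpllpl

s(k+1) = s(k)·l·s(k) — each term doubles the last with 'l' between the halves.
So the next term is two copies of pllpllpllpl with 'l' between the halves.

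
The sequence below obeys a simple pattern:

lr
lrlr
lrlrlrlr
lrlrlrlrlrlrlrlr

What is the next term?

lrlrlrlrlrlrlrlrlrlrlrlrlrlrlrlr

s(k+1) = s(k)·s(k) — each term doubles the last.
So the next term is two copies of lrlrlrlrlrlrlrlr.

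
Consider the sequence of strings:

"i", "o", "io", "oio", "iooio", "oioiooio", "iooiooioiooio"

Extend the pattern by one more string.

Each term (from the third on) is the two preceding terms concatenated in order: term 3 = i·o = io.
The next term joins oioiooio and iooiooioiooio.

oioiooioiooiooioiooio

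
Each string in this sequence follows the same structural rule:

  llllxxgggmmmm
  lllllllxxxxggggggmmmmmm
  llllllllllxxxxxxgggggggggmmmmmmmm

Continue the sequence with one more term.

lllllllllllllxxxxxxxxggggggggggggmmmmmmmmmm

Reading off run lengths: l runs 4, 7, 10; x runs 2, 4, 6; g runs 3, 6, 9; m runs 4, 6, 8 — each is linear in n (n = 1, 2, …).
Setting n = 4 gives 13, 8, 12, 10 characters in each block.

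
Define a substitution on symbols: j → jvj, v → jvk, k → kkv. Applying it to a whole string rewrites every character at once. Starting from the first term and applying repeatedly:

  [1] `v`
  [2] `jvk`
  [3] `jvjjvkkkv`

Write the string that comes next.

jvjjvkjvjjvjjvkkkvkkvkkvjvk

Rewriting each symbol of jvjjvkkkv: j→jvj, v→jvk, j→jvj, j→jvj, v→jvk, k→kkv, k→kkv, k→kkv, v→jvk, which concatenates to jvj jvk jvj jvj jvk kkv kkv kkv jvk.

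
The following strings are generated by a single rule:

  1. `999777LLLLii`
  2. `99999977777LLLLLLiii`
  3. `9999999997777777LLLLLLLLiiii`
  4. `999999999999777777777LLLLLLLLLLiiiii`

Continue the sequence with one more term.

Term n consists of 3n 9's, followed by 2n+1 7's, followed by 2n+2 L's, followed by n+1 i's (n = 1, 2, …).
For the next term, n = 5, so the run lengths are 15, 11, 12, 6.

99999999999999977777777777LLLLLLLLLLLLiiiiii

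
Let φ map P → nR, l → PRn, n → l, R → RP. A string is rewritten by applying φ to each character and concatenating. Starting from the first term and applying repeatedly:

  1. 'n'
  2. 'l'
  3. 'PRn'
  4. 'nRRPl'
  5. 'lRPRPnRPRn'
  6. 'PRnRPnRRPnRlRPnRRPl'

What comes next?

nRRPlRPnRlRPRPnRlRPPRnRPnRlRPRPnRPRn

Applying the rule to each of the 19 symbols of PRnRPnRRPnRlRPnRRPl gives the pieces nR RP l RP nR l RP RP nR l RP PRn RP nR l RP RP nR PRn, which concatenate to the answer.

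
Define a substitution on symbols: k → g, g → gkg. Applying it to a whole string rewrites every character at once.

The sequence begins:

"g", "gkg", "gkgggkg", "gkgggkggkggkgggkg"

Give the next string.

gkgggkggkggkgggkggkgggkggkgggkggkggkgggkg

Applying the rule to each of the 17 symbols of gkgggkggkggkgggkg gives the pieces gkg g gkg gkg gkg g gkg gkg g gkg gkg g gkg gkg gkg g gkg, which concatenate to the answer.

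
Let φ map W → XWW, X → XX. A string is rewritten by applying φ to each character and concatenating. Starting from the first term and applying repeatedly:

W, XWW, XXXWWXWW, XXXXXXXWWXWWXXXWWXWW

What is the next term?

Rewriting the 20 symbols of XXXXXXXWWXWWXXXWWXWW one by one yields XX XX XX XX XX XX XX XWW XWW XX XWW XWW XX XX XX XWW XWW XX XWW XWW; concatenated:

XXXXXXXXXXXXXXXWWXWWXXXWWXWWXXXXXXXWWXWWXXXWWXWW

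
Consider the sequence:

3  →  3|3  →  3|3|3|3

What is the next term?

3|3|3|3|3|3|3|3

s(k+1) = s(k)·|·s(k) — each term doubles the last with '|' between the halves.
So the next term is two copies of 3|3|3|3 with '|' between the halves.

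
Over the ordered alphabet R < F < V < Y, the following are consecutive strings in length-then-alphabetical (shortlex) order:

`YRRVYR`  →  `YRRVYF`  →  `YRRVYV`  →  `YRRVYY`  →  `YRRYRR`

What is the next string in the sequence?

YRRYRF

The successor of YRRYRR increments the rightmost position that isn't already Y and resets every position after it to R.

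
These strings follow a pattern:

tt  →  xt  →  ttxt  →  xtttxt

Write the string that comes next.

Each term (from the third on) is the two preceding terms concatenated in order: term 3 = tt·xt = ttxt.
The next term joins ttxt and xtttxt.

ttxtxtttxt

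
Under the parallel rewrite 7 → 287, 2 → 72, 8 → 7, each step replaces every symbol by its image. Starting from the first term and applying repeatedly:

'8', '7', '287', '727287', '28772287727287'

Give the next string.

7272872877272728728772287727287

Replace each of the 14 characters of 28772287727287 in place — 72 7 287 287 72 72 7 287 287 72 287 72 7 287 — and concatenate.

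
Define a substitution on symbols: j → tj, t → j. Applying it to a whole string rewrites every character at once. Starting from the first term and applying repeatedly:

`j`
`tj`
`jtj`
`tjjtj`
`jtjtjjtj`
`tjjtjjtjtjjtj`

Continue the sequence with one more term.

Rewriting the 13 symbols of tjjtjjtjtjjtj one by one yields j tj tj j tj tj j tj j tj tj j tj; concatenated:

jtjtjjtjtjjtjjtjtjjtj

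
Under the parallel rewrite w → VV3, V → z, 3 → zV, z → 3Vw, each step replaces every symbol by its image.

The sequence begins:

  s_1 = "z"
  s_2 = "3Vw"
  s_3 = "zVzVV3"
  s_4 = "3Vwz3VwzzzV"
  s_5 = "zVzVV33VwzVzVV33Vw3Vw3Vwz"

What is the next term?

φ(zVzVV33VwzVzVV33Vw3Vw3Vwz) expands symbol-by-symbol to 3Vw z 3Vw z z zV zV z VV3 3Vw z 3Vw z z zV zV z VV3 zV z VV3 zV z VV3 3Vw; joining the 25 pieces gives the next term.

3Vwz3VwzzzVzVzVV33Vwz3VwzzzVzVzVV3zVzVV3zVzVV33Vw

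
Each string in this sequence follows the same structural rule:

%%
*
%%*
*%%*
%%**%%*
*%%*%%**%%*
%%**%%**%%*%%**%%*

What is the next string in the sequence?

*%%*%%**%%*%%**%%**%%*%%**%%*

Each term (from the third on) is the two preceding terms concatenated in order: term 3 = %%·* = %%*.
Continuing: *%%*%%**%%* · %%**%%**%%*%%**%%* gives term 8.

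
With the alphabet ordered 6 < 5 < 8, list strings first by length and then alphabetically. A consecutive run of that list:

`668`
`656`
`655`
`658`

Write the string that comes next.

Treat 658 as a base-3 numeral over the given alphabet and add one, carrying through any trailing 8's.

686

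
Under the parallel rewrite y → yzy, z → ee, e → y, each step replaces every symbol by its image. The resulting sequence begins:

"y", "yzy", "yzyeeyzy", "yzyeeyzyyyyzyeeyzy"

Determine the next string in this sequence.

yzyeeyzyyyyzyeeyzyyzyyzyyzyeeyzyyyyzyeeyzy

Replace each of the 18 characters of yzyeeyzyyyyzyeeyzy in place — yzy ee yzy y y yzy ee yzy yzy yzy yzy ee yzy y y yzy ee yzy — and concatenate.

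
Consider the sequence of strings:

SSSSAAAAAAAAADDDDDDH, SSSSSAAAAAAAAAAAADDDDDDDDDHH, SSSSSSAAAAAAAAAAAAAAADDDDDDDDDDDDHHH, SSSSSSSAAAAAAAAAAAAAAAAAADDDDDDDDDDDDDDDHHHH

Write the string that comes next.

Reading off run lengths: S runs 4, 5, 6, 7; A runs 9, 12, 15, 18; D runs 6, 9, 12, 15; H runs 1, 2, 3, 4 — each is linear in n, where the shown terms are n = 2, 3, 4, 5.
Setting n = 6 gives 8, 21, 18, 5 characters in each block.

SSSSSSSSAAAAAAAAAAAAAAAAAAAAADDDDDDDDDDDDDDDDDDHHHHH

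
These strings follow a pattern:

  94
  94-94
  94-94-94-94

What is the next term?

Every step duplicates the string with '-' between the halves.
Doubling 94-94-94-94 with '-' between the halves:

94-94-94-94-94-94-94-94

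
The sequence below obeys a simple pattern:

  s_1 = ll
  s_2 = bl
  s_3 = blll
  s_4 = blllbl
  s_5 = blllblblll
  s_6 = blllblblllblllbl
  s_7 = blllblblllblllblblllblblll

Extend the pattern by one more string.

This is a Fibonacci-style word recurrence s(k) = s(k−1)·s(k−2): e.g. bl·ll = blll.
Continuing: blllblblllblllblblllblblll · blllblblllblllbl gives term 8.

blllblblllblllblblllblblllblllblblllblllbl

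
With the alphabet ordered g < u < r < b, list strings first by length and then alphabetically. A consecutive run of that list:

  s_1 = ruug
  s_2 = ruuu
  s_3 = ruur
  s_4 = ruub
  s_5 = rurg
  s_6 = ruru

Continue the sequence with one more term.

Find the rightmost character of ruru below b, bump it to the next letter, and reset everything to its right to g.

rurr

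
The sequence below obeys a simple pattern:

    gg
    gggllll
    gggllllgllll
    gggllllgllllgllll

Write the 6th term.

gggllllgllllgllllgllllgllll

Every step adds gllll to the end: s(k+1) = s(k)·gllll.
From gggllllgllllgllll, 2 further steps: gggllllgllllgllll → gggllllgllllgllllgllll → (answer).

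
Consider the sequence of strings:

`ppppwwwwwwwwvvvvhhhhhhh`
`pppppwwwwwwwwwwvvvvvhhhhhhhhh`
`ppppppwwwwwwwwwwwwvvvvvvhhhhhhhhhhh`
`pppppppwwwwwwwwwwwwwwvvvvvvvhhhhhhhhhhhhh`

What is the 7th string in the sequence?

ppppppppppwwwwwwwwwwwwwwwwwwwwvvvvvvvvvvhhhhhhhhhhhhhhhhhhh

Reading off run lengths: p runs 4, 5, 6, 7; w runs 8, 10, 12, 14; v runs 4, 5, 6, 7; h runs 7, 9, 11, 13 — each is linear in n, where the shown terms are n = 3, 4, 5, 6.
Setting n = 9 gives 10, 20, 10, 19 characters in each block.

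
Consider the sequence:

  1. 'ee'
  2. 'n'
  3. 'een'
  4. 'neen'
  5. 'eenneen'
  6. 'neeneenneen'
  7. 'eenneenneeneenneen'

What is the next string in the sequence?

neeneenneeneenneenneeneenneen

Each term (from the third on) is the two preceding terms concatenated in order: term 3 = ee·n = een.
Continuing: neeneenneen · eenneenneeneenneen gives term 8.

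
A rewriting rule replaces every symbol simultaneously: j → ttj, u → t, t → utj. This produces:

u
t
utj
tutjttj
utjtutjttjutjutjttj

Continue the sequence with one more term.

tutjttjutjtutjttjutjutjttjtutjttjtutjttjutjutjttj

Replace each of the 19 characters of utjtutjttjutjutjttj in place — t utj ttj utj t utj ttj utj utj ttj t utj ttj t utj ttj utj utj ttj — and concatenate.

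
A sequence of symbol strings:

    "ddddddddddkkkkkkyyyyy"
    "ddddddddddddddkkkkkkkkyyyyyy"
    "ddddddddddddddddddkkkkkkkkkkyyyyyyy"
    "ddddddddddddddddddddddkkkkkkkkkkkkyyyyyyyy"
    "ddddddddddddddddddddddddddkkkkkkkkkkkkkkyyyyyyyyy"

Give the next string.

Each string has the form d^{4n-2} k^{2n} y^{n+2}, where the shown terms are n = 3, 4, 5, 6, 7.
At n = 8 the blocks have lengths 30, 16, 10.

ddddddddddddddddddddddddddddddkkkkkkkkkkkkkkkkyyyyyyyyyy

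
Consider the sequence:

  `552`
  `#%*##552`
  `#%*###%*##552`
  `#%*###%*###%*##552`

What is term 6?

#%*###%*###%*###%*###%*##552

The strings grow by a fixed prefix #%*## each time.
From #%*###%*###%*##552, 2 further steps: #%*###%*###%*##552 → #%*###%*###%*###%*##552 → (answer).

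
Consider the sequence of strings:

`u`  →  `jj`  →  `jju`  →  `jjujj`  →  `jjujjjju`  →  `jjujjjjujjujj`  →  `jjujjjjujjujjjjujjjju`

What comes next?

jjujjjjujjujjjjujjjjujjujjjjujjujj

From term 3 onward, concatenate the last term with the second-to-last: jj·u = jju, jju·jj = jjujj, …
Continuing: jjujjjjujjujjjjujjjju · jjujjjjujjujj gives term 8.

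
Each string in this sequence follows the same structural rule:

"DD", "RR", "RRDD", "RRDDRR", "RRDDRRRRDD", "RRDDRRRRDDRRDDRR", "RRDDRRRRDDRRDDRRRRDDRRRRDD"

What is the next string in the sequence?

RRDDRRRRDDRRDDRRRRDDRRRRDDRRDDRRRRDDRRDDRR

This is a Fibonacci-style word recurrence s(k) = s(k−1)·s(k−2): e.g. RR·DD = RRDD.
So term 8 is RRDDRRRRDDRRDDRRRRDDRRRRDD·RRDDRRRRDDRRDDRR.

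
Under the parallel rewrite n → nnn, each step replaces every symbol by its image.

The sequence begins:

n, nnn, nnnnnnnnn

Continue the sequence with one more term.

nnnnnnnnnnnnnnnnnnnnnnnnnnn

Expanding nnnnnnnnn: n→nnn, n→nnn, n→nnn, n→nnn, n→nnn, n→nnn, n→nnn, n→nnn, n→nnn. Concatenated: nnn nnn nnn nnn nnn nnn nnn nnn nnn.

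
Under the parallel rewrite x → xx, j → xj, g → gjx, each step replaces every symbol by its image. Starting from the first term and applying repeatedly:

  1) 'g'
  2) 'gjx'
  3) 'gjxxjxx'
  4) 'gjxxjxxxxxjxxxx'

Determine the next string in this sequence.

Applying the rule to each of the 15 symbols of gjxxjxxxxxjxxxx gives the pieces gjx xj xx xx xj xx xx xx xx xx xj xx xx xx xx, which concatenate to the answer.

gjxxjxxxxxjxxxxxxxxxxxjxxxxxxxx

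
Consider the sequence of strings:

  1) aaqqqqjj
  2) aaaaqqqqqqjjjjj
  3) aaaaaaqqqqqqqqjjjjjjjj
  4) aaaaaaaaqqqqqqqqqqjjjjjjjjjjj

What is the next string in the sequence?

Term n consists of 2n a's, followed by 2n+2 q's, followed by 3n-1 j's (n = 1, 2, …).
For the next term, n = 5, so the run lengths are 10, 12, 14.

aaaaaaaaaaqqqqqqqqqqqqjjjjjjjjjjjjjj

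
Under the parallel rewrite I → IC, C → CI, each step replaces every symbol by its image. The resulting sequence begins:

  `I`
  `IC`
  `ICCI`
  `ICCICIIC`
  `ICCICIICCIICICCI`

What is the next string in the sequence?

Rewriting the 16 symbols of ICCICIICCIICICCI one by one yields IC CI CI IC CI IC IC CI CI IC IC CI IC CI CI IC; concatenated:

ICCICIICCIICICCICIICICCIICCICIIC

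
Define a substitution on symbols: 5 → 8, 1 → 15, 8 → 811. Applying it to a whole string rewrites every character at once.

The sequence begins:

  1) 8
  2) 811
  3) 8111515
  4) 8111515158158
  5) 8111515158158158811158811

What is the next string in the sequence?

811151515815815881115881115881181115151588118111515

φ(8111515158158158811158811) expands symbol-by-symbol to 811 15 15 15 8 15 8 15 8 811 15 8 811 15 8 811 811 15 15 15 8 811 811 15 15; joining the 25 pieces gives the next term.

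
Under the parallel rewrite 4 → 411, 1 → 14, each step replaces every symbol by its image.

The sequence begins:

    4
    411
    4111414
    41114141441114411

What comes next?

41114141441114411144114111414144114111414

Applying the rule to each of the 17 symbols of 41114141441114411 gives the pieces 411 14 14 14 411 14 411 14 411 411 14 14 14 411 411 14 14, which concatenate to the answer.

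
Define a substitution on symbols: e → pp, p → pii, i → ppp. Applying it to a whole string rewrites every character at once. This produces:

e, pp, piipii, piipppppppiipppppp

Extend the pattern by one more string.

Rewriting the 18 symbols of piipppppppiipppppp one by one yields pii ppp ppp pii pii pii pii pii pii pii ppp ppp pii pii pii pii pii pii; concatenated:

piipppppppiipiipiipiipiipiipiipppppppiipiipiipiipiipii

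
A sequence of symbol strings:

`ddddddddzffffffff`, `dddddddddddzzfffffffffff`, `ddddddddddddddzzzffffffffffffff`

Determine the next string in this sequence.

Each string has the form d^{3n+2} z^{n-1} f^{3n+2}, where the shown terms are n = 2, 3, 4.
For the next term, n = 5, so the run lengths are 17, 4, 17.

dddddddddddddddddzzzzfffffffffffffffff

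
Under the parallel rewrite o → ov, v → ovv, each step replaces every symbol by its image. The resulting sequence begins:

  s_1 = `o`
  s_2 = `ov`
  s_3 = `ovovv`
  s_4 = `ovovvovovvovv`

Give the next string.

ovovvovovvovvovovvovovvovvovovvovv

Replace each of the 13 characters of ovovvovovvovv in place — ov ovv ov ovv ovv ov ovv ov ovv ovv ov ovv ovv — and concatenate.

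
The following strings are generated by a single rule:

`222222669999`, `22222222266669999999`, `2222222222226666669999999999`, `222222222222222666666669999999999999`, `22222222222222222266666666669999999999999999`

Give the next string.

2222222222222222222226666666666669999999999999999999

The n-th term is 3n+3 2's then 2n 6's then 3n+1 9's (n = 1, 2, …).
Setting n = 6 gives 21, 12, 19 characters in each block.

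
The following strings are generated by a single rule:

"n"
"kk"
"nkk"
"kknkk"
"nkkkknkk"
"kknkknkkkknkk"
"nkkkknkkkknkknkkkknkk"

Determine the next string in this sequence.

From term 3 onward, concatenate the second-to-last term with the last: n·kk = nkk, kk·nkk = kknkk, …
So term 8 is kknkknkkkknkk·nkkkknkkkknkknkkkknkk.

kknkknkkkknkknkkkknkkkknkknkkkknkk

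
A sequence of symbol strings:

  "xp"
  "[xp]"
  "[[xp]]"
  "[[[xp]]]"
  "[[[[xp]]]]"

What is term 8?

Each term wraps the previous one in [ on the left and ] on the right.
From [[[[xp]]]], 3 further steps: [[[[xp]]]] → [[[[[xp]]]]] → [[[[[[xp]]]]]] → (answer).

[[[[[[[xp]]]]]]]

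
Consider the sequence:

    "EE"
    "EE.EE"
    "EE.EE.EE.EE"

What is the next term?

Every step duplicates the string with '.' between the halves.
One more doubling of EE.EE.EE.EE gives the answer.

EE.EE.EE.EE.EE.EE.EE.EE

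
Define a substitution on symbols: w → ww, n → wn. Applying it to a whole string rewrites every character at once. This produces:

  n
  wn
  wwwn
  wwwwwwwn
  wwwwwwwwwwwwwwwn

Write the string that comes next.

Replace each of the 16 characters of wwwwwwwwwwwwwwwn in place — ww ww ww ww ww ww ww ww ww ww ww ww ww ww ww wn — and concatenate.

wwwwwwwwwwwwwwwwwwwwwwwwwwwwwwwn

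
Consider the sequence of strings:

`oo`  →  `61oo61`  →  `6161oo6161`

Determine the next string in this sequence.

Each term wraps the previous one in 61 on the left and 61 on the right.
Applying this once more to 6161oo6161:

616161oo616161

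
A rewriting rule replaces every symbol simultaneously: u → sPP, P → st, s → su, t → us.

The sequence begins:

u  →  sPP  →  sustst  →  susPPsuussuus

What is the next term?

Rewriting the 13 symbols of susPPsuussuus one by one yields su sPP su st st su sPP sPP su su sPP sPP su; concatenated:

susPPsuststsusPPsPPsususPPsPPsu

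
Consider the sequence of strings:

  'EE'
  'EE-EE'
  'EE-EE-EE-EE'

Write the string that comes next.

s(k+1) = s(k)·-·s(k) — each term doubles the last with '-' between the halves.
Doubling EE-EE-EE-EE with '-' between the halves:

EE-EE-EE-EE-EE-EE-EE-EE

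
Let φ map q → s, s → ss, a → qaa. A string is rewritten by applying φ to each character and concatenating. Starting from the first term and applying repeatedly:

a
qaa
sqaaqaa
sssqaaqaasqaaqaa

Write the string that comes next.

Rewriting the 16 symbols of sssqaaqaasqaaqaa one by one yields ss ss ss s qaa qaa s qaa qaa ss s qaa qaa s qaa qaa; concatenated:

sssssssqaaqaasqaaqaasssqaaqaasqaaqaa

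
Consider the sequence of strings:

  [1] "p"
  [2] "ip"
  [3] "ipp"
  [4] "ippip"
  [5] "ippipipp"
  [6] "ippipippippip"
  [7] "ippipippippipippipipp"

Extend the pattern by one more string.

ippipippippipippipippippipippippip

From term 3 onward, concatenate the last term with the second-to-last: ip·p = ipp, ipp·ip = ippip, …
So term 8 is ippipippippipippipipp·ippipippippip.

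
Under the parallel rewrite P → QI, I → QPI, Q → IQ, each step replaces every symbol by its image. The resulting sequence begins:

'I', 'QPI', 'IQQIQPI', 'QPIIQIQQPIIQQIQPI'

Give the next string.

Replace each of the 17 characters of QPIIQIQQPIIQQIQPI in place — IQ QI QPI QPI IQ QPI IQ IQ QI QPI QPI IQ IQ QPI IQ QI QPI — and concatenate.

IQQIQPIQPIIQQPIIQIQQIQPIQPIIQIQQPIIQQIQPI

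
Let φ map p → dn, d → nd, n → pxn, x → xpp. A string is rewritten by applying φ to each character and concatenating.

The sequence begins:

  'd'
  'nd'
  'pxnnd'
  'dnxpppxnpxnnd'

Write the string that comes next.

ndpxnxppdndndnxpppxndnxpppxnpxnnd

φ(dnxpppxnpxnnd) expands symbol-by-symbol to nd pxn xpp dn dn dn xpp pxn dn xpp pxn pxn nd; joining the 13 pieces gives the next term.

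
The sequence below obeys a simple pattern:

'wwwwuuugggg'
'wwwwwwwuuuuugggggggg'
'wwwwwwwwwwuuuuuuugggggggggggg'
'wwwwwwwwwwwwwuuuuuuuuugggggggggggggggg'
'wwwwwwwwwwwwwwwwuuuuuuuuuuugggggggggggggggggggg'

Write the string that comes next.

Reading off run lengths: w runs 4, 7, 10, 13, 16; u runs 3, 5, 7, 9, 11; g runs 4, 8, 12, 16, 20 — each is linear in n (n = 1, 2, …).
Setting n = 6 gives 19, 13, 24 characters in each block.

wwwwwwwwwwwwwwwwwwwuuuuuuuuuuuuugggggggggggggggggggggggg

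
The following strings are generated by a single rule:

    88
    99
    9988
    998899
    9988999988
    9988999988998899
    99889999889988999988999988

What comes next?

998899998899889999889999889988999988998899

This is a Fibonacci-style word recurrence s(k) = s(k−1)·s(k−2): e.g. 99·88 = 9988.
Continuing: 99889999889988999988999988 · 9988999988998899 gives term 8.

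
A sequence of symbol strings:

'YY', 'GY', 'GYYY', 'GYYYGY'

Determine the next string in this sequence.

From term 3 onward, concatenate the last term with the second-to-last: GY·YY = GYYY, GYYY·GY = GYYYGY, …
Continuing: GYYYGY · GYYY gives term 5.

GYYYGYGYYY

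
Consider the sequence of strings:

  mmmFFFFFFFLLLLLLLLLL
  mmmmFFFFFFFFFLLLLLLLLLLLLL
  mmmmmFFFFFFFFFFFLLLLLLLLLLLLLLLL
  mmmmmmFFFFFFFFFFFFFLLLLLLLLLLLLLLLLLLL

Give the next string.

mmmmmmmFFFFFFFFFFFFFFFLLLLLLLLLLLLLLLLLLLLLL

Reading off run lengths: m runs 3, 4, 5, 6; F runs 7, 9, 11, 13; L runs 10, 13, 16, 19 — each is linear in n, where the shown terms are n = 3, 4, 5, 6.
At n = 7 the blocks have lengths 7, 15, 22.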